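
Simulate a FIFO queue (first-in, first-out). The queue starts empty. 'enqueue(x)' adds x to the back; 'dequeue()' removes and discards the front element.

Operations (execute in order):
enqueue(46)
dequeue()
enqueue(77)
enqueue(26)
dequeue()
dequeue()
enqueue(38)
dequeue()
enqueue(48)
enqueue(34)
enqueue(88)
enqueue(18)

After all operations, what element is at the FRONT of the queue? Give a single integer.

Answer: 48

Derivation:
enqueue(46): queue = [46]
dequeue(): queue = []
enqueue(77): queue = [77]
enqueue(26): queue = [77, 26]
dequeue(): queue = [26]
dequeue(): queue = []
enqueue(38): queue = [38]
dequeue(): queue = []
enqueue(48): queue = [48]
enqueue(34): queue = [48, 34]
enqueue(88): queue = [48, 34, 88]
enqueue(18): queue = [48, 34, 88, 18]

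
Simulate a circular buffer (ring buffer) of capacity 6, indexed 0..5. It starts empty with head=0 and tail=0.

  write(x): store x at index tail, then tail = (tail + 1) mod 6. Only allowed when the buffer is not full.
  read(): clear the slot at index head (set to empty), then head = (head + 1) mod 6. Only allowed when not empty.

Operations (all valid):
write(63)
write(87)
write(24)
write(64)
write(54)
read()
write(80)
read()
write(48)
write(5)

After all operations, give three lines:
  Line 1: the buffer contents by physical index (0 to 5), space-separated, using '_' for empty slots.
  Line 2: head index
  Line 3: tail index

Answer: 48 5 24 64 54 80
2
2

Derivation:
write(63): buf=[63 _ _ _ _ _], head=0, tail=1, size=1
write(87): buf=[63 87 _ _ _ _], head=0, tail=2, size=2
write(24): buf=[63 87 24 _ _ _], head=0, tail=3, size=3
write(64): buf=[63 87 24 64 _ _], head=0, tail=4, size=4
write(54): buf=[63 87 24 64 54 _], head=0, tail=5, size=5
read(): buf=[_ 87 24 64 54 _], head=1, tail=5, size=4
write(80): buf=[_ 87 24 64 54 80], head=1, tail=0, size=5
read(): buf=[_ _ 24 64 54 80], head=2, tail=0, size=4
write(48): buf=[48 _ 24 64 54 80], head=2, tail=1, size=5
write(5): buf=[48 5 24 64 54 80], head=2, tail=2, size=6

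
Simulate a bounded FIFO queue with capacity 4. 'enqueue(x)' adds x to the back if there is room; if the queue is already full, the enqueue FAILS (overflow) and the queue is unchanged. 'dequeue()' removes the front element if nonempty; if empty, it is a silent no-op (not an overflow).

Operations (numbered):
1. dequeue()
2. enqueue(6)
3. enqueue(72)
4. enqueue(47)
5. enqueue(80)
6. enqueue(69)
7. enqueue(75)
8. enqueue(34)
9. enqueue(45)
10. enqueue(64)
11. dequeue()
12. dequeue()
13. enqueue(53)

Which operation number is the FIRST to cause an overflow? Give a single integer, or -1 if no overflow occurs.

1. dequeue(): empty, no-op, size=0
2. enqueue(6): size=1
3. enqueue(72): size=2
4. enqueue(47): size=3
5. enqueue(80): size=4
6. enqueue(69): size=4=cap → OVERFLOW (fail)
7. enqueue(75): size=4=cap → OVERFLOW (fail)
8. enqueue(34): size=4=cap → OVERFLOW (fail)
9. enqueue(45): size=4=cap → OVERFLOW (fail)
10. enqueue(64): size=4=cap → OVERFLOW (fail)
11. dequeue(): size=3
12. dequeue(): size=2
13. enqueue(53): size=3

Answer: 6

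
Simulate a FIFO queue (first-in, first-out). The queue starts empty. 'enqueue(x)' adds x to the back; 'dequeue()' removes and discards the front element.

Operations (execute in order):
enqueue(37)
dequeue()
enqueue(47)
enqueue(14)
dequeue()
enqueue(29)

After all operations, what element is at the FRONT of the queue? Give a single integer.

enqueue(37): queue = [37]
dequeue(): queue = []
enqueue(47): queue = [47]
enqueue(14): queue = [47, 14]
dequeue(): queue = [14]
enqueue(29): queue = [14, 29]

Answer: 14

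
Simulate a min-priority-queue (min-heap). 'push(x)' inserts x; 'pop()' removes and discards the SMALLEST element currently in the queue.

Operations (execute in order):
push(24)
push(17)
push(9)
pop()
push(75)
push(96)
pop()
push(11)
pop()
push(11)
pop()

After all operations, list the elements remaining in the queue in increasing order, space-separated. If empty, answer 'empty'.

push(24): heap contents = [24]
push(17): heap contents = [17, 24]
push(9): heap contents = [9, 17, 24]
pop() → 9: heap contents = [17, 24]
push(75): heap contents = [17, 24, 75]
push(96): heap contents = [17, 24, 75, 96]
pop() → 17: heap contents = [24, 75, 96]
push(11): heap contents = [11, 24, 75, 96]
pop() → 11: heap contents = [24, 75, 96]
push(11): heap contents = [11, 24, 75, 96]
pop() → 11: heap contents = [24, 75, 96]

Answer: 24 75 96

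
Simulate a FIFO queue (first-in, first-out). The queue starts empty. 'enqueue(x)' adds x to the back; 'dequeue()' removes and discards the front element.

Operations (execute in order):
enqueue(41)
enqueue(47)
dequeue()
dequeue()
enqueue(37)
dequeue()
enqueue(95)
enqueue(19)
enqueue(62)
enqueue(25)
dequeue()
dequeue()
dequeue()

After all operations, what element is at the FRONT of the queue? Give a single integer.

Answer: 25

Derivation:
enqueue(41): queue = [41]
enqueue(47): queue = [41, 47]
dequeue(): queue = [47]
dequeue(): queue = []
enqueue(37): queue = [37]
dequeue(): queue = []
enqueue(95): queue = [95]
enqueue(19): queue = [95, 19]
enqueue(62): queue = [95, 19, 62]
enqueue(25): queue = [95, 19, 62, 25]
dequeue(): queue = [19, 62, 25]
dequeue(): queue = [62, 25]
dequeue(): queue = [25]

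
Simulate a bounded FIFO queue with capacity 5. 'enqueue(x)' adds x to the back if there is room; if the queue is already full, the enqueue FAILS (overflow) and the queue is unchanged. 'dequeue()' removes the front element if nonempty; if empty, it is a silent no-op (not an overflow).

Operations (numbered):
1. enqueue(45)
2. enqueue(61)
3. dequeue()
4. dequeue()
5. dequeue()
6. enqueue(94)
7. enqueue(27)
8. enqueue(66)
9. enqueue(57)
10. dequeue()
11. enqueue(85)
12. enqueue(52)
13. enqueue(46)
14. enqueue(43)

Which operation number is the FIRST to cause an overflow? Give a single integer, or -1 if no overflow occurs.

Answer: 13

Derivation:
1. enqueue(45): size=1
2. enqueue(61): size=2
3. dequeue(): size=1
4. dequeue(): size=0
5. dequeue(): empty, no-op, size=0
6. enqueue(94): size=1
7. enqueue(27): size=2
8. enqueue(66): size=3
9. enqueue(57): size=4
10. dequeue(): size=3
11. enqueue(85): size=4
12. enqueue(52): size=5
13. enqueue(46): size=5=cap → OVERFLOW (fail)
14. enqueue(43): size=5=cap → OVERFLOW (fail)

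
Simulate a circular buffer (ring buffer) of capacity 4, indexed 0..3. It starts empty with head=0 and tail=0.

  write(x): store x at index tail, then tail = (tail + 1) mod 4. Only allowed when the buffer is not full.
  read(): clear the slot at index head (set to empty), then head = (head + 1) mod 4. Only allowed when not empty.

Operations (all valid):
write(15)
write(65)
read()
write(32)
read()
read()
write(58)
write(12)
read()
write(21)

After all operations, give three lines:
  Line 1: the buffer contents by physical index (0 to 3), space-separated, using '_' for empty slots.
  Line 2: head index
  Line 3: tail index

Answer: 12 21 _ _
0
2

Derivation:
write(15): buf=[15 _ _ _], head=0, tail=1, size=1
write(65): buf=[15 65 _ _], head=0, tail=2, size=2
read(): buf=[_ 65 _ _], head=1, tail=2, size=1
write(32): buf=[_ 65 32 _], head=1, tail=3, size=2
read(): buf=[_ _ 32 _], head=2, tail=3, size=1
read(): buf=[_ _ _ _], head=3, tail=3, size=0
write(58): buf=[_ _ _ 58], head=3, tail=0, size=1
write(12): buf=[12 _ _ 58], head=3, tail=1, size=2
read(): buf=[12 _ _ _], head=0, tail=1, size=1
write(21): buf=[12 21 _ _], head=0, tail=2, size=2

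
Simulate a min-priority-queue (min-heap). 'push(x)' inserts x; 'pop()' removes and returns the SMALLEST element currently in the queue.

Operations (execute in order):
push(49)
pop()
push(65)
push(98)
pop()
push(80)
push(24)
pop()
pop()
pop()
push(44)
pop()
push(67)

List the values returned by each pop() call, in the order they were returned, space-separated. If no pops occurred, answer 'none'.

Answer: 49 65 24 80 98 44

Derivation:
push(49): heap contents = [49]
pop() → 49: heap contents = []
push(65): heap contents = [65]
push(98): heap contents = [65, 98]
pop() → 65: heap contents = [98]
push(80): heap contents = [80, 98]
push(24): heap contents = [24, 80, 98]
pop() → 24: heap contents = [80, 98]
pop() → 80: heap contents = [98]
pop() → 98: heap contents = []
push(44): heap contents = [44]
pop() → 44: heap contents = []
push(67): heap contents = [67]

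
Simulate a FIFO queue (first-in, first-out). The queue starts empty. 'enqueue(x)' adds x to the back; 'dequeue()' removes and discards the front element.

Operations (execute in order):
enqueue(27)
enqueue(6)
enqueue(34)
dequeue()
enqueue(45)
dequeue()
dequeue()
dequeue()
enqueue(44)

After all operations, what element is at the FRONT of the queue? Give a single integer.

Answer: 44

Derivation:
enqueue(27): queue = [27]
enqueue(6): queue = [27, 6]
enqueue(34): queue = [27, 6, 34]
dequeue(): queue = [6, 34]
enqueue(45): queue = [6, 34, 45]
dequeue(): queue = [34, 45]
dequeue(): queue = [45]
dequeue(): queue = []
enqueue(44): queue = [44]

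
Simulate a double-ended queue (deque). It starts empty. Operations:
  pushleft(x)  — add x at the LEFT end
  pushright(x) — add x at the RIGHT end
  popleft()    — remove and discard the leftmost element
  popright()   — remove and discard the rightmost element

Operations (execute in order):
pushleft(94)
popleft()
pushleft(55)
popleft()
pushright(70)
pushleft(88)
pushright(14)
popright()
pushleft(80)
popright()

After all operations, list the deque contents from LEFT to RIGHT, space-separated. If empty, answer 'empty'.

Answer: 80 88

Derivation:
pushleft(94): [94]
popleft(): []
pushleft(55): [55]
popleft(): []
pushright(70): [70]
pushleft(88): [88, 70]
pushright(14): [88, 70, 14]
popright(): [88, 70]
pushleft(80): [80, 88, 70]
popright(): [80, 88]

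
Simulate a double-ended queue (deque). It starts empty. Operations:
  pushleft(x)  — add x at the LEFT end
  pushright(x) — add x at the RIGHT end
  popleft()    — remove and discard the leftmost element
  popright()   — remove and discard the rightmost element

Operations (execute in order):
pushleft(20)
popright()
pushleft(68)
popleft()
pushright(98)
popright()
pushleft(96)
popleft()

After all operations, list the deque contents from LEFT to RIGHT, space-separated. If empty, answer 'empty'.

Answer: empty

Derivation:
pushleft(20): [20]
popright(): []
pushleft(68): [68]
popleft(): []
pushright(98): [98]
popright(): []
pushleft(96): [96]
popleft(): []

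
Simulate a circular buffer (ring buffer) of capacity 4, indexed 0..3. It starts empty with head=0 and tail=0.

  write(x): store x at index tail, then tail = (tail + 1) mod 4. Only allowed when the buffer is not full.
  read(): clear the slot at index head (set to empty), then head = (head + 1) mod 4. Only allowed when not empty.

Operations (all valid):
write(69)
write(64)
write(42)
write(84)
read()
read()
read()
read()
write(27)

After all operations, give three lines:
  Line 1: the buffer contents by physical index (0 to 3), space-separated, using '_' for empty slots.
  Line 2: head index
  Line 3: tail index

write(69): buf=[69 _ _ _], head=0, tail=1, size=1
write(64): buf=[69 64 _ _], head=0, tail=2, size=2
write(42): buf=[69 64 42 _], head=0, tail=3, size=3
write(84): buf=[69 64 42 84], head=0, tail=0, size=4
read(): buf=[_ 64 42 84], head=1, tail=0, size=3
read(): buf=[_ _ 42 84], head=2, tail=0, size=2
read(): buf=[_ _ _ 84], head=3, tail=0, size=1
read(): buf=[_ _ _ _], head=0, tail=0, size=0
write(27): buf=[27 _ _ _], head=0, tail=1, size=1

Answer: 27 _ _ _
0
1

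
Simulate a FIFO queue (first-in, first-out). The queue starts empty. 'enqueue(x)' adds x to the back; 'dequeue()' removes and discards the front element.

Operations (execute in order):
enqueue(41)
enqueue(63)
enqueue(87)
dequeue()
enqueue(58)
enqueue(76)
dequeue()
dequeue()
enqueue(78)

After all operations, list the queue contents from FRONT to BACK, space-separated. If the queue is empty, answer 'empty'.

Answer: 58 76 78

Derivation:
enqueue(41): [41]
enqueue(63): [41, 63]
enqueue(87): [41, 63, 87]
dequeue(): [63, 87]
enqueue(58): [63, 87, 58]
enqueue(76): [63, 87, 58, 76]
dequeue(): [87, 58, 76]
dequeue(): [58, 76]
enqueue(78): [58, 76, 78]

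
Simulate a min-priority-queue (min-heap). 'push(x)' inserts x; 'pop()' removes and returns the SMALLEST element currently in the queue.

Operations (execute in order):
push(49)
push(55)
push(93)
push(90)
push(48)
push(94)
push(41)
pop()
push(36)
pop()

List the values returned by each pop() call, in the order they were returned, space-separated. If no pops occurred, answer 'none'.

Answer: 41 36

Derivation:
push(49): heap contents = [49]
push(55): heap contents = [49, 55]
push(93): heap contents = [49, 55, 93]
push(90): heap contents = [49, 55, 90, 93]
push(48): heap contents = [48, 49, 55, 90, 93]
push(94): heap contents = [48, 49, 55, 90, 93, 94]
push(41): heap contents = [41, 48, 49, 55, 90, 93, 94]
pop() → 41: heap contents = [48, 49, 55, 90, 93, 94]
push(36): heap contents = [36, 48, 49, 55, 90, 93, 94]
pop() → 36: heap contents = [48, 49, 55, 90, 93, 94]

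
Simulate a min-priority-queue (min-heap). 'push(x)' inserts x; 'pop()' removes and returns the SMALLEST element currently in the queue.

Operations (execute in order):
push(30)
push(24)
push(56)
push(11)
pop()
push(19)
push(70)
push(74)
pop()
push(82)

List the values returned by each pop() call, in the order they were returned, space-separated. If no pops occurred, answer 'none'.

push(30): heap contents = [30]
push(24): heap contents = [24, 30]
push(56): heap contents = [24, 30, 56]
push(11): heap contents = [11, 24, 30, 56]
pop() → 11: heap contents = [24, 30, 56]
push(19): heap contents = [19, 24, 30, 56]
push(70): heap contents = [19, 24, 30, 56, 70]
push(74): heap contents = [19, 24, 30, 56, 70, 74]
pop() → 19: heap contents = [24, 30, 56, 70, 74]
push(82): heap contents = [24, 30, 56, 70, 74, 82]

Answer: 11 19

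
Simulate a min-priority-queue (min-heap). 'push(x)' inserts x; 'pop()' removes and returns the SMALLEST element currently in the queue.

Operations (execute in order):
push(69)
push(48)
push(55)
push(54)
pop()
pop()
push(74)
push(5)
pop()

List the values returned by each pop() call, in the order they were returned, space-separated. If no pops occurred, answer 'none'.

Answer: 48 54 5

Derivation:
push(69): heap contents = [69]
push(48): heap contents = [48, 69]
push(55): heap contents = [48, 55, 69]
push(54): heap contents = [48, 54, 55, 69]
pop() → 48: heap contents = [54, 55, 69]
pop() → 54: heap contents = [55, 69]
push(74): heap contents = [55, 69, 74]
push(5): heap contents = [5, 55, 69, 74]
pop() → 5: heap contents = [55, 69, 74]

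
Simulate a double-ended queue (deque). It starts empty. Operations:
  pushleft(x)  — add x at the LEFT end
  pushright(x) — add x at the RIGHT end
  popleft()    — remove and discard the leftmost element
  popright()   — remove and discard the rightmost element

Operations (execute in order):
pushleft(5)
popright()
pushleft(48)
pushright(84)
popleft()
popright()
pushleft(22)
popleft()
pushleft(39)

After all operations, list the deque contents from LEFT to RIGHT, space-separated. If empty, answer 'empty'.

pushleft(5): [5]
popright(): []
pushleft(48): [48]
pushright(84): [48, 84]
popleft(): [84]
popright(): []
pushleft(22): [22]
popleft(): []
pushleft(39): [39]

Answer: 39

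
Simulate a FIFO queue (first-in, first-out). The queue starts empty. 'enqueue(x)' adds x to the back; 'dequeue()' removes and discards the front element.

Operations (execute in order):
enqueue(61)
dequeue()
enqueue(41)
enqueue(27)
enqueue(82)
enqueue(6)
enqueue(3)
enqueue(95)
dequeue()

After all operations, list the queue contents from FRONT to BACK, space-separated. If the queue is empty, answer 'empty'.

Answer: 27 82 6 3 95

Derivation:
enqueue(61): [61]
dequeue(): []
enqueue(41): [41]
enqueue(27): [41, 27]
enqueue(82): [41, 27, 82]
enqueue(6): [41, 27, 82, 6]
enqueue(3): [41, 27, 82, 6, 3]
enqueue(95): [41, 27, 82, 6, 3, 95]
dequeue(): [27, 82, 6, 3, 95]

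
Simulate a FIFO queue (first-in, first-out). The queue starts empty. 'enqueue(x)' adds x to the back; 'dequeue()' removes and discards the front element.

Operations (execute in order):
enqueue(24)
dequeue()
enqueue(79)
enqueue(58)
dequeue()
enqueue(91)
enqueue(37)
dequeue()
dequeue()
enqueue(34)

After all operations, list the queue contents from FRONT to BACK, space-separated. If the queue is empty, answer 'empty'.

Answer: 37 34

Derivation:
enqueue(24): [24]
dequeue(): []
enqueue(79): [79]
enqueue(58): [79, 58]
dequeue(): [58]
enqueue(91): [58, 91]
enqueue(37): [58, 91, 37]
dequeue(): [91, 37]
dequeue(): [37]
enqueue(34): [37, 34]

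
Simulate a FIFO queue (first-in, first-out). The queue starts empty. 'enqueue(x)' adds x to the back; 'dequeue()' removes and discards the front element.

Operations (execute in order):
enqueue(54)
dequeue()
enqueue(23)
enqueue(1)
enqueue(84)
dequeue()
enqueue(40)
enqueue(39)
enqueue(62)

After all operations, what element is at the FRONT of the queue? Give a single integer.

enqueue(54): queue = [54]
dequeue(): queue = []
enqueue(23): queue = [23]
enqueue(1): queue = [23, 1]
enqueue(84): queue = [23, 1, 84]
dequeue(): queue = [1, 84]
enqueue(40): queue = [1, 84, 40]
enqueue(39): queue = [1, 84, 40, 39]
enqueue(62): queue = [1, 84, 40, 39, 62]

Answer: 1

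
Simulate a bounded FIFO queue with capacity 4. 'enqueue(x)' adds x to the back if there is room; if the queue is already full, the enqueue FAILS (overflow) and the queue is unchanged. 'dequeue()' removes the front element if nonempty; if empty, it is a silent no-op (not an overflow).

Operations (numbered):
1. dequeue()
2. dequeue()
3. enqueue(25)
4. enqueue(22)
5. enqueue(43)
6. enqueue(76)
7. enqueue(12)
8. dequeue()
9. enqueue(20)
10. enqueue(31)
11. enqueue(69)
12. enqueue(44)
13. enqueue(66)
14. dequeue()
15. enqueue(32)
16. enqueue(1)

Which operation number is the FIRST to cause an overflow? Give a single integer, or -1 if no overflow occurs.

Answer: 7

Derivation:
1. dequeue(): empty, no-op, size=0
2. dequeue(): empty, no-op, size=0
3. enqueue(25): size=1
4. enqueue(22): size=2
5. enqueue(43): size=3
6. enqueue(76): size=4
7. enqueue(12): size=4=cap → OVERFLOW (fail)
8. dequeue(): size=3
9. enqueue(20): size=4
10. enqueue(31): size=4=cap → OVERFLOW (fail)
11. enqueue(69): size=4=cap → OVERFLOW (fail)
12. enqueue(44): size=4=cap → OVERFLOW (fail)
13. enqueue(66): size=4=cap → OVERFLOW (fail)
14. dequeue(): size=3
15. enqueue(32): size=4
16. enqueue(1): size=4=cap → OVERFLOW (fail)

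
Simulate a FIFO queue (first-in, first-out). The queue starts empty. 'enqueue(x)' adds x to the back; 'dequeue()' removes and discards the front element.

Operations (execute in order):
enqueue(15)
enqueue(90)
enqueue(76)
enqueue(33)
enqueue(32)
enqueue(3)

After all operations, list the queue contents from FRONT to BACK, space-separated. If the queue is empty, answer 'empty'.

Answer: 15 90 76 33 32 3

Derivation:
enqueue(15): [15]
enqueue(90): [15, 90]
enqueue(76): [15, 90, 76]
enqueue(33): [15, 90, 76, 33]
enqueue(32): [15, 90, 76, 33, 32]
enqueue(3): [15, 90, 76, 33, 32, 3]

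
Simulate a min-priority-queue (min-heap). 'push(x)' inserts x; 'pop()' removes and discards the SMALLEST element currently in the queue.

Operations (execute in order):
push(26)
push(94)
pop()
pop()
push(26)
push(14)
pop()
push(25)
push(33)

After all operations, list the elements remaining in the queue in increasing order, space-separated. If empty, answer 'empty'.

push(26): heap contents = [26]
push(94): heap contents = [26, 94]
pop() → 26: heap contents = [94]
pop() → 94: heap contents = []
push(26): heap contents = [26]
push(14): heap contents = [14, 26]
pop() → 14: heap contents = [26]
push(25): heap contents = [25, 26]
push(33): heap contents = [25, 26, 33]

Answer: 25 26 33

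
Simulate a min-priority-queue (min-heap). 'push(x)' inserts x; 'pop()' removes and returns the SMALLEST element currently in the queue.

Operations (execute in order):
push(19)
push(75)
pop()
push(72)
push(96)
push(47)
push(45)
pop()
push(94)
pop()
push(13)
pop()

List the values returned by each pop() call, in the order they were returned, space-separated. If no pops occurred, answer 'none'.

Answer: 19 45 47 13

Derivation:
push(19): heap contents = [19]
push(75): heap contents = [19, 75]
pop() → 19: heap contents = [75]
push(72): heap contents = [72, 75]
push(96): heap contents = [72, 75, 96]
push(47): heap contents = [47, 72, 75, 96]
push(45): heap contents = [45, 47, 72, 75, 96]
pop() → 45: heap contents = [47, 72, 75, 96]
push(94): heap contents = [47, 72, 75, 94, 96]
pop() → 47: heap contents = [72, 75, 94, 96]
push(13): heap contents = [13, 72, 75, 94, 96]
pop() → 13: heap contents = [72, 75, 94, 96]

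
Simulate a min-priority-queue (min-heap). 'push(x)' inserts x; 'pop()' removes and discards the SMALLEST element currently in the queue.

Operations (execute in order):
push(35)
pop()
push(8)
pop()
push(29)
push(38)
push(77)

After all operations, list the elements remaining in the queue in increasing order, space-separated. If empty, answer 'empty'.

push(35): heap contents = [35]
pop() → 35: heap contents = []
push(8): heap contents = [8]
pop() → 8: heap contents = []
push(29): heap contents = [29]
push(38): heap contents = [29, 38]
push(77): heap contents = [29, 38, 77]

Answer: 29 38 77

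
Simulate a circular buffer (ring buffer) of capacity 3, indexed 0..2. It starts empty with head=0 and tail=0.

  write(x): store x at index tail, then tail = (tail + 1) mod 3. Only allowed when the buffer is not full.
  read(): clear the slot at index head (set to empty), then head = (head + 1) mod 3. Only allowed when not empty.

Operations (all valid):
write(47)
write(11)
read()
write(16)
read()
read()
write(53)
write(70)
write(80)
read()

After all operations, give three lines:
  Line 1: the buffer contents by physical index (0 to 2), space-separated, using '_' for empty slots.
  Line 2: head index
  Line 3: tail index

Answer: _ 70 80
1
0

Derivation:
write(47): buf=[47 _ _], head=0, tail=1, size=1
write(11): buf=[47 11 _], head=0, tail=2, size=2
read(): buf=[_ 11 _], head=1, tail=2, size=1
write(16): buf=[_ 11 16], head=1, tail=0, size=2
read(): buf=[_ _ 16], head=2, tail=0, size=1
read(): buf=[_ _ _], head=0, tail=0, size=0
write(53): buf=[53 _ _], head=0, tail=1, size=1
write(70): buf=[53 70 _], head=0, tail=2, size=2
write(80): buf=[53 70 80], head=0, tail=0, size=3
read(): buf=[_ 70 80], head=1, tail=0, size=2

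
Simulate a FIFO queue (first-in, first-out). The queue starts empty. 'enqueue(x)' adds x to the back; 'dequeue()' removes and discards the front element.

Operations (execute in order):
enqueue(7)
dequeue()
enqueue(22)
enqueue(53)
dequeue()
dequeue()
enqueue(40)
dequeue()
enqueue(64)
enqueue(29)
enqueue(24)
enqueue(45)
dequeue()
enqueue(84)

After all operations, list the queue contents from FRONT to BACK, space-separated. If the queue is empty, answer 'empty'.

Answer: 29 24 45 84

Derivation:
enqueue(7): [7]
dequeue(): []
enqueue(22): [22]
enqueue(53): [22, 53]
dequeue(): [53]
dequeue(): []
enqueue(40): [40]
dequeue(): []
enqueue(64): [64]
enqueue(29): [64, 29]
enqueue(24): [64, 29, 24]
enqueue(45): [64, 29, 24, 45]
dequeue(): [29, 24, 45]
enqueue(84): [29, 24, 45, 84]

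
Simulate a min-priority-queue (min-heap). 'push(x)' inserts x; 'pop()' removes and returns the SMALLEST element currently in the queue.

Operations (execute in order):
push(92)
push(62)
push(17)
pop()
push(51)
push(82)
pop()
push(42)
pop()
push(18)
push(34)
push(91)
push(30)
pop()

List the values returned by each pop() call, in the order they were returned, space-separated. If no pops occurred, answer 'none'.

Answer: 17 51 42 18

Derivation:
push(92): heap contents = [92]
push(62): heap contents = [62, 92]
push(17): heap contents = [17, 62, 92]
pop() → 17: heap contents = [62, 92]
push(51): heap contents = [51, 62, 92]
push(82): heap contents = [51, 62, 82, 92]
pop() → 51: heap contents = [62, 82, 92]
push(42): heap contents = [42, 62, 82, 92]
pop() → 42: heap contents = [62, 82, 92]
push(18): heap contents = [18, 62, 82, 92]
push(34): heap contents = [18, 34, 62, 82, 92]
push(91): heap contents = [18, 34, 62, 82, 91, 92]
push(30): heap contents = [18, 30, 34, 62, 82, 91, 92]
pop() → 18: heap contents = [30, 34, 62, 82, 91, 92]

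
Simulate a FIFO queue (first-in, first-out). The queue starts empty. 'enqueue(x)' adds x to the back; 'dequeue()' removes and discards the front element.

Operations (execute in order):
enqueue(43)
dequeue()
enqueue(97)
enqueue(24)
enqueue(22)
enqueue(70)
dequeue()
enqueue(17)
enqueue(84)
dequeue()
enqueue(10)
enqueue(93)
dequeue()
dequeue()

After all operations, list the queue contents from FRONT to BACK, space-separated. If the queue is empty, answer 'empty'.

enqueue(43): [43]
dequeue(): []
enqueue(97): [97]
enqueue(24): [97, 24]
enqueue(22): [97, 24, 22]
enqueue(70): [97, 24, 22, 70]
dequeue(): [24, 22, 70]
enqueue(17): [24, 22, 70, 17]
enqueue(84): [24, 22, 70, 17, 84]
dequeue(): [22, 70, 17, 84]
enqueue(10): [22, 70, 17, 84, 10]
enqueue(93): [22, 70, 17, 84, 10, 93]
dequeue(): [70, 17, 84, 10, 93]
dequeue(): [17, 84, 10, 93]

Answer: 17 84 10 93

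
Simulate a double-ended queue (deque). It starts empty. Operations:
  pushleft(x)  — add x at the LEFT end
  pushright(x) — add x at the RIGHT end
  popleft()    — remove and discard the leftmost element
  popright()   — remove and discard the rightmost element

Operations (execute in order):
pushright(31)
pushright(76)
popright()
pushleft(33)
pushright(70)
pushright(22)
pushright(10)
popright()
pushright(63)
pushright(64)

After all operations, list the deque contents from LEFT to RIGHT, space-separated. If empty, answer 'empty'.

Answer: 33 31 70 22 63 64

Derivation:
pushright(31): [31]
pushright(76): [31, 76]
popright(): [31]
pushleft(33): [33, 31]
pushright(70): [33, 31, 70]
pushright(22): [33, 31, 70, 22]
pushright(10): [33, 31, 70, 22, 10]
popright(): [33, 31, 70, 22]
pushright(63): [33, 31, 70, 22, 63]
pushright(64): [33, 31, 70, 22, 63, 64]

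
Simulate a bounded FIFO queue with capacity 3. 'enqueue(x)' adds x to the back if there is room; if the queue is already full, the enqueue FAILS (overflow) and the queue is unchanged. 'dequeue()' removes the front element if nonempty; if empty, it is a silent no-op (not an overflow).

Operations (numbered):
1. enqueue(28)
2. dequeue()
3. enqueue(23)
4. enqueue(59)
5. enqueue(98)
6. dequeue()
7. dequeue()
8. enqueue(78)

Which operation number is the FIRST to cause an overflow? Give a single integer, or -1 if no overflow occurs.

1. enqueue(28): size=1
2. dequeue(): size=0
3. enqueue(23): size=1
4. enqueue(59): size=2
5. enqueue(98): size=3
6. dequeue(): size=2
7. dequeue(): size=1
8. enqueue(78): size=2

Answer: -1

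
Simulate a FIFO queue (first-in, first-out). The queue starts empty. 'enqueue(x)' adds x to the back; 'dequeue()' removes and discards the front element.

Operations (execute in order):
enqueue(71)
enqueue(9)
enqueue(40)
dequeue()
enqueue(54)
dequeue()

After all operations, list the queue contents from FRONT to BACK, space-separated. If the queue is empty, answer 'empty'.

enqueue(71): [71]
enqueue(9): [71, 9]
enqueue(40): [71, 9, 40]
dequeue(): [9, 40]
enqueue(54): [9, 40, 54]
dequeue(): [40, 54]

Answer: 40 54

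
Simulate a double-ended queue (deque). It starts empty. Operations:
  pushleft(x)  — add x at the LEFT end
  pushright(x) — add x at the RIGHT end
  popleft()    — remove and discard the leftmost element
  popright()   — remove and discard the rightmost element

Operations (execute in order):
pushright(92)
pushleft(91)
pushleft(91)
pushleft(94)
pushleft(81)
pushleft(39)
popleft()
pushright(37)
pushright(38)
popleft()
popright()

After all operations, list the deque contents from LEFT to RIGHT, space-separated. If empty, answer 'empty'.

pushright(92): [92]
pushleft(91): [91, 92]
pushleft(91): [91, 91, 92]
pushleft(94): [94, 91, 91, 92]
pushleft(81): [81, 94, 91, 91, 92]
pushleft(39): [39, 81, 94, 91, 91, 92]
popleft(): [81, 94, 91, 91, 92]
pushright(37): [81, 94, 91, 91, 92, 37]
pushright(38): [81, 94, 91, 91, 92, 37, 38]
popleft(): [94, 91, 91, 92, 37, 38]
popright(): [94, 91, 91, 92, 37]

Answer: 94 91 91 92 37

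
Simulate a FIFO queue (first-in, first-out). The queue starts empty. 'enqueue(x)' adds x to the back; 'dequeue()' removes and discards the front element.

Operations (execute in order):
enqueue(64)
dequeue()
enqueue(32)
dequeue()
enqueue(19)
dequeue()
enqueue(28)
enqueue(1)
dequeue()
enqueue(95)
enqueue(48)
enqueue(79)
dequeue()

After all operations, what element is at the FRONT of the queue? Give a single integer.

Answer: 95

Derivation:
enqueue(64): queue = [64]
dequeue(): queue = []
enqueue(32): queue = [32]
dequeue(): queue = []
enqueue(19): queue = [19]
dequeue(): queue = []
enqueue(28): queue = [28]
enqueue(1): queue = [28, 1]
dequeue(): queue = [1]
enqueue(95): queue = [1, 95]
enqueue(48): queue = [1, 95, 48]
enqueue(79): queue = [1, 95, 48, 79]
dequeue(): queue = [95, 48, 79]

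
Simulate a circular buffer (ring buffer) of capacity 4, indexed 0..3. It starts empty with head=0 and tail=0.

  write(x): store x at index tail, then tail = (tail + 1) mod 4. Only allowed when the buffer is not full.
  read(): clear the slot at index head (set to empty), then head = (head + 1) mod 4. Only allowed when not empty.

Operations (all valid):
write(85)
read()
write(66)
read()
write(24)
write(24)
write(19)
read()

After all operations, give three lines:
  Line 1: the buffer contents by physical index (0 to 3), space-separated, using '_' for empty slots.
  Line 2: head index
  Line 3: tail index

Answer: 19 _ _ 24
3
1

Derivation:
write(85): buf=[85 _ _ _], head=0, tail=1, size=1
read(): buf=[_ _ _ _], head=1, tail=1, size=0
write(66): buf=[_ 66 _ _], head=1, tail=2, size=1
read(): buf=[_ _ _ _], head=2, tail=2, size=0
write(24): buf=[_ _ 24 _], head=2, tail=3, size=1
write(24): buf=[_ _ 24 24], head=2, tail=0, size=2
write(19): buf=[19 _ 24 24], head=2, tail=1, size=3
read(): buf=[19 _ _ 24], head=3, tail=1, size=2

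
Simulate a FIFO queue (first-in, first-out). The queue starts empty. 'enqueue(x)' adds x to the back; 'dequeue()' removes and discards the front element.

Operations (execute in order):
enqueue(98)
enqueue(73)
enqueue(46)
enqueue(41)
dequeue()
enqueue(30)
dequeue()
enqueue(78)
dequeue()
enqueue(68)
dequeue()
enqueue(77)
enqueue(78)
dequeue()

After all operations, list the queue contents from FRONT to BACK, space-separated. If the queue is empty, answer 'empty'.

enqueue(98): [98]
enqueue(73): [98, 73]
enqueue(46): [98, 73, 46]
enqueue(41): [98, 73, 46, 41]
dequeue(): [73, 46, 41]
enqueue(30): [73, 46, 41, 30]
dequeue(): [46, 41, 30]
enqueue(78): [46, 41, 30, 78]
dequeue(): [41, 30, 78]
enqueue(68): [41, 30, 78, 68]
dequeue(): [30, 78, 68]
enqueue(77): [30, 78, 68, 77]
enqueue(78): [30, 78, 68, 77, 78]
dequeue(): [78, 68, 77, 78]

Answer: 78 68 77 78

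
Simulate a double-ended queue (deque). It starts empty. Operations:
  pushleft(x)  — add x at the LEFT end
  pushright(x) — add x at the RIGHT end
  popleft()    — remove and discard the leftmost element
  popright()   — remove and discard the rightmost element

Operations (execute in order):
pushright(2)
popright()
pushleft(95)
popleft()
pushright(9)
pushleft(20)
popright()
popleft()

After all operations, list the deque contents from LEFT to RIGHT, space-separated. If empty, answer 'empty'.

pushright(2): [2]
popright(): []
pushleft(95): [95]
popleft(): []
pushright(9): [9]
pushleft(20): [20, 9]
popright(): [20]
popleft(): []

Answer: empty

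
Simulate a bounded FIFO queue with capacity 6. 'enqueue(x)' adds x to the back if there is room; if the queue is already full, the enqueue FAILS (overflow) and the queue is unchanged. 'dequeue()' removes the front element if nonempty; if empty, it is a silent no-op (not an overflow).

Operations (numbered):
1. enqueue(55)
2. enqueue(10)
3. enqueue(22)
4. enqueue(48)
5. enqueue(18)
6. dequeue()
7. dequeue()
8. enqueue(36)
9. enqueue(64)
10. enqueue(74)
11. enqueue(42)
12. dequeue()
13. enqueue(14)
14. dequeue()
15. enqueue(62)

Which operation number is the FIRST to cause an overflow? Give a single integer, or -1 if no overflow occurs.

Answer: 11

Derivation:
1. enqueue(55): size=1
2. enqueue(10): size=2
3. enqueue(22): size=3
4. enqueue(48): size=4
5. enqueue(18): size=5
6. dequeue(): size=4
7. dequeue(): size=3
8. enqueue(36): size=4
9. enqueue(64): size=5
10. enqueue(74): size=6
11. enqueue(42): size=6=cap → OVERFLOW (fail)
12. dequeue(): size=5
13. enqueue(14): size=6
14. dequeue(): size=5
15. enqueue(62): size=6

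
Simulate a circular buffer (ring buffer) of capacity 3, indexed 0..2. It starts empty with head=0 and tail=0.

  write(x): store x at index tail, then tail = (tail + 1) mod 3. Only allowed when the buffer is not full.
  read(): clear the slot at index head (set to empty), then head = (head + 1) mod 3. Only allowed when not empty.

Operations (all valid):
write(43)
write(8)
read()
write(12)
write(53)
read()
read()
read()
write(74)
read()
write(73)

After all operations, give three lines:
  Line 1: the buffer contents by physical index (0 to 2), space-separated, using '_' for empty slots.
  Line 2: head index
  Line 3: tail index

Answer: _ _ 73
2
0

Derivation:
write(43): buf=[43 _ _], head=0, tail=1, size=1
write(8): buf=[43 8 _], head=0, tail=2, size=2
read(): buf=[_ 8 _], head=1, tail=2, size=1
write(12): buf=[_ 8 12], head=1, tail=0, size=2
write(53): buf=[53 8 12], head=1, tail=1, size=3
read(): buf=[53 _ 12], head=2, tail=1, size=2
read(): buf=[53 _ _], head=0, tail=1, size=1
read(): buf=[_ _ _], head=1, tail=1, size=0
write(74): buf=[_ 74 _], head=1, tail=2, size=1
read(): buf=[_ _ _], head=2, tail=2, size=0
write(73): buf=[_ _ 73], head=2, tail=0, size=1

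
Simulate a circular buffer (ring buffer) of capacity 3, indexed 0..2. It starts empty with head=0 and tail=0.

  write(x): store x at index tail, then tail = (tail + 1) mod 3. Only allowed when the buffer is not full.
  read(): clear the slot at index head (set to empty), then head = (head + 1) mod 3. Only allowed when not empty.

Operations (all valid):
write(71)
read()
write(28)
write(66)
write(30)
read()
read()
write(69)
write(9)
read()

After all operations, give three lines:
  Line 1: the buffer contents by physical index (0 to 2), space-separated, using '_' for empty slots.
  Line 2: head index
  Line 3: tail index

write(71): buf=[71 _ _], head=0, tail=1, size=1
read(): buf=[_ _ _], head=1, tail=1, size=0
write(28): buf=[_ 28 _], head=1, tail=2, size=1
write(66): buf=[_ 28 66], head=1, tail=0, size=2
write(30): buf=[30 28 66], head=1, tail=1, size=3
read(): buf=[30 _ 66], head=2, tail=1, size=2
read(): buf=[30 _ _], head=0, tail=1, size=1
write(69): buf=[30 69 _], head=0, tail=2, size=2
write(9): buf=[30 69 9], head=0, tail=0, size=3
read(): buf=[_ 69 9], head=1, tail=0, size=2

Answer: _ 69 9
1
0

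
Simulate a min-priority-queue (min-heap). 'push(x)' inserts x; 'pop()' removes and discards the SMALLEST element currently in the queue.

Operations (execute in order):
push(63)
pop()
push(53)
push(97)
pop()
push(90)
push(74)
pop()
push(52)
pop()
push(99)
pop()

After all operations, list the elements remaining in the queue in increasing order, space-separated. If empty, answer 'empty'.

push(63): heap contents = [63]
pop() → 63: heap contents = []
push(53): heap contents = [53]
push(97): heap contents = [53, 97]
pop() → 53: heap contents = [97]
push(90): heap contents = [90, 97]
push(74): heap contents = [74, 90, 97]
pop() → 74: heap contents = [90, 97]
push(52): heap contents = [52, 90, 97]
pop() → 52: heap contents = [90, 97]
push(99): heap contents = [90, 97, 99]
pop() → 90: heap contents = [97, 99]

Answer: 97 99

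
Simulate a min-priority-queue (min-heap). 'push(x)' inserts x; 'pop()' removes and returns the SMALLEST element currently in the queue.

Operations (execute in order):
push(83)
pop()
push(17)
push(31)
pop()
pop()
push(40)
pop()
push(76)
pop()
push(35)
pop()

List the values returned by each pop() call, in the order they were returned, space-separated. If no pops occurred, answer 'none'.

push(83): heap contents = [83]
pop() → 83: heap contents = []
push(17): heap contents = [17]
push(31): heap contents = [17, 31]
pop() → 17: heap contents = [31]
pop() → 31: heap contents = []
push(40): heap contents = [40]
pop() → 40: heap contents = []
push(76): heap contents = [76]
pop() → 76: heap contents = []
push(35): heap contents = [35]
pop() → 35: heap contents = []

Answer: 83 17 31 40 76 35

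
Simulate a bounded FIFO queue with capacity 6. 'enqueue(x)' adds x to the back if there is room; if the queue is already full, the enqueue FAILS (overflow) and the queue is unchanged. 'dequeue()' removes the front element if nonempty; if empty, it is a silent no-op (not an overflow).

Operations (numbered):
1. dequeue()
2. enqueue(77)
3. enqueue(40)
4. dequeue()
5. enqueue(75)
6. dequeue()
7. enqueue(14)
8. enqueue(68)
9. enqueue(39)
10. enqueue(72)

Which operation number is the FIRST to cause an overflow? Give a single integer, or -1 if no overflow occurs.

1. dequeue(): empty, no-op, size=0
2. enqueue(77): size=1
3. enqueue(40): size=2
4. dequeue(): size=1
5. enqueue(75): size=2
6. dequeue(): size=1
7. enqueue(14): size=2
8. enqueue(68): size=3
9. enqueue(39): size=4
10. enqueue(72): size=5

Answer: -1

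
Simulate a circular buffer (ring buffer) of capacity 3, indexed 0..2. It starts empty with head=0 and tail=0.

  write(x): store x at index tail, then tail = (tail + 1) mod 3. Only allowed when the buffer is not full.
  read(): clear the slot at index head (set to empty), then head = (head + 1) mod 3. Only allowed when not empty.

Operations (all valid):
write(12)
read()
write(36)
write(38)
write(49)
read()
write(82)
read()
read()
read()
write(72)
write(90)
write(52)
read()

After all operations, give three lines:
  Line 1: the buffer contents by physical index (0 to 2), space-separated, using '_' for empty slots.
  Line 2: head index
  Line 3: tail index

write(12): buf=[12 _ _], head=0, tail=1, size=1
read(): buf=[_ _ _], head=1, tail=1, size=0
write(36): buf=[_ 36 _], head=1, tail=2, size=1
write(38): buf=[_ 36 38], head=1, tail=0, size=2
write(49): buf=[49 36 38], head=1, tail=1, size=3
read(): buf=[49 _ 38], head=2, tail=1, size=2
write(82): buf=[49 82 38], head=2, tail=2, size=3
read(): buf=[49 82 _], head=0, tail=2, size=2
read(): buf=[_ 82 _], head=1, tail=2, size=1
read(): buf=[_ _ _], head=2, tail=2, size=0
write(72): buf=[_ _ 72], head=2, tail=0, size=1
write(90): buf=[90 _ 72], head=2, tail=1, size=2
write(52): buf=[90 52 72], head=2, tail=2, size=3
read(): buf=[90 52 _], head=0, tail=2, size=2

Answer: 90 52 _
0
2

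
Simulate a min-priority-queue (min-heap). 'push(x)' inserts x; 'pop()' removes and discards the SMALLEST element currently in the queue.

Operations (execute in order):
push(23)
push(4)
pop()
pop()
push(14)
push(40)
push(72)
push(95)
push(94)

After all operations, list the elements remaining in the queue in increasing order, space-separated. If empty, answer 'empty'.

Answer: 14 40 72 94 95

Derivation:
push(23): heap contents = [23]
push(4): heap contents = [4, 23]
pop() → 4: heap contents = [23]
pop() → 23: heap contents = []
push(14): heap contents = [14]
push(40): heap contents = [14, 40]
push(72): heap contents = [14, 40, 72]
push(95): heap contents = [14, 40, 72, 95]
push(94): heap contents = [14, 40, 72, 94, 95]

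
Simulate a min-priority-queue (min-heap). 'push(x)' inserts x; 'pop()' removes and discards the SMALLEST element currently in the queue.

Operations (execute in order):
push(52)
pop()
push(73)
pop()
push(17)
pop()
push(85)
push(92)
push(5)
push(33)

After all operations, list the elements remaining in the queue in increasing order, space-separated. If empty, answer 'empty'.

Answer: 5 33 85 92

Derivation:
push(52): heap contents = [52]
pop() → 52: heap contents = []
push(73): heap contents = [73]
pop() → 73: heap contents = []
push(17): heap contents = [17]
pop() → 17: heap contents = []
push(85): heap contents = [85]
push(92): heap contents = [85, 92]
push(5): heap contents = [5, 85, 92]
push(33): heap contents = [5, 33, 85, 92]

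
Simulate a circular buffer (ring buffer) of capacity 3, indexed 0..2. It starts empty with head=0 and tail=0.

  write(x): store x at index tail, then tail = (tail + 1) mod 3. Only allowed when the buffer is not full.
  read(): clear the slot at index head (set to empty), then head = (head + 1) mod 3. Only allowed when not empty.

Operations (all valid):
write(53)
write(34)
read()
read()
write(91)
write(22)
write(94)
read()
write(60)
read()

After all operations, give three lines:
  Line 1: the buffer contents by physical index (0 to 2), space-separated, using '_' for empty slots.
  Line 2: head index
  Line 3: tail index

write(53): buf=[53 _ _], head=0, tail=1, size=1
write(34): buf=[53 34 _], head=0, tail=2, size=2
read(): buf=[_ 34 _], head=1, tail=2, size=1
read(): buf=[_ _ _], head=2, tail=2, size=0
write(91): buf=[_ _ 91], head=2, tail=0, size=1
write(22): buf=[22 _ 91], head=2, tail=1, size=2
write(94): buf=[22 94 91], head=2, tail=2, size=3
read(): buf=[22 94 _], head=0, tail=2, size=2
write(60): buf=[22 94 60], head=0, tail=0, size=3
read(): buf=[_ 94 60], head=1, tail=0, size=2

Answer: _ 94 60
1
0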